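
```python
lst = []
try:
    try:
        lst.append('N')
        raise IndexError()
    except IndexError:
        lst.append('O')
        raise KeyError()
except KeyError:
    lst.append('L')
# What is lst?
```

Step-by-step execution trace:
1. Inner try: `lst.append('N')` → lst = ['N'].
2. `raise IndexError()` raises IndexError.
3. Inner `except IndexError` matches → `lst.append('O')` → lst = ['N', 'O'].
4. `raise KeyError()` raises KeyError; propagates to outer try.
5. Outer `except KeyError` matches → `lst.append('L')` → lst = ['N', 'O', 'L'].
Result: ['N', 'O', 'L']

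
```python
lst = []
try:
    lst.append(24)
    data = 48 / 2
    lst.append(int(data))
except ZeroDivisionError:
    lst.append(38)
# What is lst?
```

Step-by-step execution trace:
1. try: `lst.append(24)` → lst = [24].
2. `data = 48 / 2` → data = 24.0. No exception raised.
3. `lst.append(int(data))` → lst = [24, 24].
4. `except ZeroDivisionError` is skipped (no exception was raised).
Result: [24, 24]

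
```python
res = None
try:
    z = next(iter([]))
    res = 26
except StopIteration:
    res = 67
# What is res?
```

Step-by-step execution trace:
1. `z = next(iter([]))` raises StopIteration.
2. `res = 26` is not reached.
3. `except StopIteration` matches → res = 67.
Result: 67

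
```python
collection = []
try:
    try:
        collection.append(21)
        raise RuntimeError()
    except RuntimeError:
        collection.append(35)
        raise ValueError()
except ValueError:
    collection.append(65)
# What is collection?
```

Step-by-step execution trace:
1. Inner try: `collection.append(21)` → collection = [21].
2. `raise RuntimeError()` raises RuntimeError.
3. Inner `except RuntimeError` matches → `collection.append(35)` → collection = [21, 35].
4. `raise ValueError()` raises ValueError; propagates to outer try.
5. Outer `except ValueError` matches → `collection.append(65)` → collection = [21, 35, 65].
Result: [21, 35, 65]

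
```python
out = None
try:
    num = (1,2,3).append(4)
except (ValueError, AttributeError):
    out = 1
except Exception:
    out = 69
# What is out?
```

Step-by-step execution trace:
1. `num = (1,2,3).append(4)` raises AttributeError.
2. `except (ValueError, AttributeError)` matches (AttributeError is in the tuple) → out = 1.
3. `except Exception` is not reached.
Result: 1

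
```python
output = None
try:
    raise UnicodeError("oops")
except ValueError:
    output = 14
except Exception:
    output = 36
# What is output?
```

Step-by-step execution trace:
1. `raise UnicodeError(...)` raises UnicodeError.
2. `except ValueError` matches (UnicodeError is a subclass of ValueError) → output = 14.
3. `except Exception` is not reached.
Result: 14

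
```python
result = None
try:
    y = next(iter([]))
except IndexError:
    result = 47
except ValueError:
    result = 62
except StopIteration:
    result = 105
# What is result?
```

Step-by-step execution trace:
1. `y = next(iter([]))` raises StopIteration.
2. `except IndexError` does not match StopIteration; skipped.
3. `except ValueError` does not match StopIteration; skipped.
4. `except StopIteration` matches → result = 105.
Result: 105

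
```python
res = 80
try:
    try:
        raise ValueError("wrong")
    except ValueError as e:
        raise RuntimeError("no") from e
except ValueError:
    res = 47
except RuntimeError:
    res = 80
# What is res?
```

Step-by-step execution trace:
1. Inner try raises ValueError; inner `except ValueError as e` catches it.
2. `raise RuntimeError(...) from e` raises RuntimeError (ValueError is attached as __cause__, but only RuntimeError is active).
3. Outer `except ValueError` does not match RuntimeError; skipped.
4. Outer `except RuntimeError` matches → res = 80.
Result: 80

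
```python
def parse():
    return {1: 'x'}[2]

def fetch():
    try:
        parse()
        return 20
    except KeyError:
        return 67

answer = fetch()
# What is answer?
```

Step-by-step execution trace:
1. `fetch()` calls `parse()`.
2. `parse()` evaluates `{1: 'x'}[2]`, which raises KeyError; it propagates to the caller.
3. `return 20` is not reached.
4. `except KeyError` in fetch matches → returns 67.
5. answer = 67.
Result: 67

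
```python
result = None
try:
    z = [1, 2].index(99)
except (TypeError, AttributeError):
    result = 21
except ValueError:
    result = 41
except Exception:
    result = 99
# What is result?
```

Step-by-step execution trace:
1. `z = [1, 2].index(99)` raises ValueError.
2. `except (TypeError, AttributeError)` does not match ValueError; skipped.
3. `except ValueError` matches (exact type match) → result = 41.
4. `except Exception` is not reached.
Result: 41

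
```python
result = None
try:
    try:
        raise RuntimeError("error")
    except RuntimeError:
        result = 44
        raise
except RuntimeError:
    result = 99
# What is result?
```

Step-by-step execution trace:
1. Inner try: `raise RuntimeError("error")` raises RuntimeError.
2. Inner `except RuntimeError` matches → result = 44.
3. bare `raise` re-raises the same RuntimeError.
4. Outer `except RuntimeError` matches → result = 99.
Result: 99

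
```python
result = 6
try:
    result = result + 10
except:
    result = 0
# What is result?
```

Step-by-step execution trace:
1. result starts at 6.
2. try: `result = result + 10` → result = 16. No exception raised.
3. `except` is skipped.
Result: 16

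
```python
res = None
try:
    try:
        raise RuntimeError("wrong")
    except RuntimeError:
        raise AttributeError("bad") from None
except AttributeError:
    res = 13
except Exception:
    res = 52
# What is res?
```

Step-by-step execution trace:
1. Inner try raises RuntimeError; inner `except RuntimeError` catches it.
2. `raise AttributeError(...) from None` raises AttributeError (from None suppresses __context__, but the active exception is still AttributeError).
3. Outer `except AttributeError` matches → res = 13.
4. `except Exception` is not reached.
Result: 13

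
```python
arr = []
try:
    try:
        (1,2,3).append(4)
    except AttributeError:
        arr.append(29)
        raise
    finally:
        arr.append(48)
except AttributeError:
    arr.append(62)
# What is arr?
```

Step-by-step execution trace:
1. Inner try: `(1,2,3).append(4)` raises AttributeError.
2. Inner `except AttributeError` matches → `arr.append(29)` → arr = [29].
3. bare `raise` re-raises AttributeError.
4. Inner `finally` runs during unwinding: `arr.append(48)` → arr = [29, 48].
5. Outer `except AttributeError` matches → `arr.append(62)` → arr = [29, 48, 62].
Result: [29, 48, 62]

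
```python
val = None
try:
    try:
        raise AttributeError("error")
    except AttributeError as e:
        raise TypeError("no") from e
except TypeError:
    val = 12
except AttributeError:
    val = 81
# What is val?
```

Step-by-step execution trace:
1. Inner try raises AttributeError; inner `except AttributeError as e` catches it.
2. `raise TypeError(...) from e` raises TypeError (AttributeError is attached as __cause__, but only TypeError is active).
3. Outer `except TypeError` matches → val = 12.
4. `except AttributeError` is not reached.
Result: 12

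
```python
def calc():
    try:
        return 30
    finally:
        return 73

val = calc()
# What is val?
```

Step-by-step execution trace:
1. `calc()` enters try: `return 30` sets pending return value 30.
2. Before returning, `finally: return 73` runs and overrides the pending return.
3. calc() returns 73 → val = 73.
Result: 73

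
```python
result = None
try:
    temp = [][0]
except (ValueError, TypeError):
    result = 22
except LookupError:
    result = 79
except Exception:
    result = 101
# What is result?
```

Step-by-step execution trace:
1. `temp = [][0]` raises IndexError.
2. `except (ValueError, TypeError)` does not match IndexError; skipped.
3. `except LookupError` matches (IndexError is a subclass of LookupError) → result = 79.
4. `except Exception` is not reached.
Result: 79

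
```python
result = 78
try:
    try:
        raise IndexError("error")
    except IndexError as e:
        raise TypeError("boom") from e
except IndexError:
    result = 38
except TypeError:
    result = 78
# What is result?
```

Step-by-step execution trace:
1. Inner try raises IndexError; inner `except IndexError as e` catches it.
2. `raise TypeError(...) from e` raises TypeError (IndexError is attached as __cause__, but only TypeError is active).
3. Outer `except IndexError` does not match TypeError; skipped.
4. Outer `except TypeError` matches → result = 78.
Result: 78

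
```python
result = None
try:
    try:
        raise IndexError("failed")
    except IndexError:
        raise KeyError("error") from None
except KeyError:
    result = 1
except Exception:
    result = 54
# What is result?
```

Step-by-step execution trace:
1. Inner try raises IndexError; inner `except IndexError` catches it.
2. `raise KeyError(...) from None` raises KeyError (from None suppresses __context__, but the active exception is still KeyError).
3. Outer `except KeyError` matches → result = 1.
4. `except Exception` is not reached.
Result: 1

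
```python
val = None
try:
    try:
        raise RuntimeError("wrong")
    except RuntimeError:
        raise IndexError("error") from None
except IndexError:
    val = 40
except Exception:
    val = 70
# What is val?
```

Step-by-step execution trace:
1. Inner try raises RuntimeError; inner `except RuntimeError` catches it.
2. `raise IndexError(...) from None` raises IndexError (from None suppresses __context__, but the active exception is still IndexError).
3. Outer `except IndexError` matches → val = 40.
4. `except Exception` is not reached.
Result: 40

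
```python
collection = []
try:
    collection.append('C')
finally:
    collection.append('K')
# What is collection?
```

Step-by-step execution trace:
1. try: `collection.append('C')` → collection = ['C'].
2. The try body completes without raising.
3. finally always runs: `collection.append('K')` → collection = ['C', 'K'].
Result: ['C', 'K']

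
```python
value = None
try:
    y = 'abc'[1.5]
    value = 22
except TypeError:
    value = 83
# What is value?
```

Step-by-step execution trace:
1. `y = 'abc'[1.5]` raises TypeError.
2. `value = 22` is not reached.
3. `except TypeError` matches → value = 83.
Result: 83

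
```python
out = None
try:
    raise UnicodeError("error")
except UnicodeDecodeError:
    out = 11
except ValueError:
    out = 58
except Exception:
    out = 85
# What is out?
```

Step-by-step execution trace:
1. `raise UnicodeError(...)` raises UnicodeError.
2. `except UnicodeDecodeError` does not match (UnicodeError is not a subclass of UnicodeDecodeError); skipped.
3. `except ValueError` matches (UnicodeError is a subclass of ValueError) → out = 58.
4. `except Exception` is not reached.
Result: 58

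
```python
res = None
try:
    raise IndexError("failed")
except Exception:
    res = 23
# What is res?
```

Step-by-step execution trace:
1. `raise IndexError(...)` raises IndexError.
2. `except Exception` matches (IndexError is a subclass of Exception) → res = 23.
Result: 23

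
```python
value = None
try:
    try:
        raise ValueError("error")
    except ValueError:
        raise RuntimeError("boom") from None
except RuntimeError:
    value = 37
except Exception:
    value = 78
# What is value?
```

Step-by-step execution trace:
1. Inner try raises ValueError; inner `except ValueError` catches it.
2. `raise RuntimeError(...) from None` raises RuntimeError (from None suppresses __context__, but the active exception is still RuntimeError).
3. Outer `except RuntimeError` matches → value = 37.
4. `except Exception` is not reached.
Result: 37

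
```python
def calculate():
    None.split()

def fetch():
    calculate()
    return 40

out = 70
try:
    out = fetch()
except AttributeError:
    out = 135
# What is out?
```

Step-by-step execution trace:
1. out starts at 70.
2. try: `fetch()` calls `calculate()`.
3. `calculate()` evaluates `None.split()`, which raises AttributeError; it propagates through fetch (uncaught).
4. `return 40` in fetch is not reached; the assignment to out does not complete.
5. `except AttributeError` matches → out = 135.
Result: 135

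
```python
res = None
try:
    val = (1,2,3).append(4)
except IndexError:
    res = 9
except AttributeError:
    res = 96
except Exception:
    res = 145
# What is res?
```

Step-by-step execution trace:
1. `val = (1,2,3).append(4)` raises AttributeError.
2. `except IndexError` does not match AttributeError; skipped.
3. `except AttributeError` matches → res = 96.
4. Remaining except clauses are skipped.
Result: 96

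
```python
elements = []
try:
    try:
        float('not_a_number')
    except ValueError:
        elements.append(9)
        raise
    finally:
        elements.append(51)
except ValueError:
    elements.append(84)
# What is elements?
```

Step-by-step execution trace:
1. Inner try: `float('not_a_number')` raises ValueError.
2. Inner `except ValueError` matches → `elements.append(9)` → elements = [9].
3. bare `raise` re-raises ValueError.
4. Inner `finally` runs during unwinding: `elements.append(51)` → elements = [9, 51].
5. Outer `except ValueError` matches → `elements.append(84)` → elements = [9, 51, 84].
Result: [9, 51, 84]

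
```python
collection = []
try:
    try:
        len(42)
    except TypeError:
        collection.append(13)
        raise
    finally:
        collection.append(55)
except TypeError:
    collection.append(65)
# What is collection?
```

Step-by-step execution trace:
1. Inner try: `len(42)` raises TypeError.
2. Inner `except TypeError` matches → `collection.append(13)` → collection = [13].
3. bare `raise` re-raises TypeError.
4. Inner `finally` runs during unwinding: `collection.append(55)` → collection = [13, 55].
5. Outer `except TypeError` matches → `collection.append(65)` → collection = [13, 55, 65].
Result: [13, 55, 65]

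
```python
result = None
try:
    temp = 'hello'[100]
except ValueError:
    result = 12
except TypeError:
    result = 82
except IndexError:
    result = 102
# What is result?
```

Step-by-step execution trace:
1. `temp = 'hello'[100]` raises IndexError.
2. `except ValueError` does not match IndexError; skipped.
3. `except TypeError` does not match IndexError; skipped.
4. `except IndexError` matches → result = 102.
Result: 102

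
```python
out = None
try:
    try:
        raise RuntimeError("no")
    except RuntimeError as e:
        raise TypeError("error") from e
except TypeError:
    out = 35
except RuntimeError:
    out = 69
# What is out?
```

Step-by-step execution trace:
1. Inner try raises RuntimeError; inner `except RuntimeError as e` catches it.
2. `raise TypeError(...) from e` raises TypeError (RuntimeError is attached as __cause__, but only TypeError is active).
3. Outer `except TypeError` matches → out = 35.
4. `except RuntimeError` is not reached.
Result: 35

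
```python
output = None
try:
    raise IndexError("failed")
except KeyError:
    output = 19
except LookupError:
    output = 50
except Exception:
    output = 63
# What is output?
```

Step-by-step execution trace:
1. `raise IndexError(...)` raises IndexError.
2. `except KeyError` does not match (IndexError is not a subclass of KeyError); skipped.
3. `except LookupError` matches (IndexError is a subclass of LookupError) → output = 50.
4. `except Exception` is not reached.
Result: 50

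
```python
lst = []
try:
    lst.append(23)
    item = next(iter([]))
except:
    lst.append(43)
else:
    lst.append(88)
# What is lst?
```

Step-by-step execution trace:
1. try: `lst.append(23)` → lst = [23].
2. `item = next(iter([]))` raises StopIteration.
3. bare `except` matches → `lst.append(43)` → lst = [23, 43].
4. `else` is skipped (an exception was raised).
Result: [23, 43]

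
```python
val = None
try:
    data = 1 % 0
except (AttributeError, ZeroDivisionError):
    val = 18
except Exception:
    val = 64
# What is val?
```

Step-by-step execution trace:
1. `data = 1 % 0` raises ZeroDivisionError.
2. `except (AttributeError, ZeroDivisionError)` matches (ZeroDivisionError is in the tuple) → val = 18.
3. `except Exception` is not reached.
Result: 18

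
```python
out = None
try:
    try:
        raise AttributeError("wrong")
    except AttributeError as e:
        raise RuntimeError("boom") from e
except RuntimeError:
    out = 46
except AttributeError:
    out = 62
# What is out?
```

Step-by-step execution trace:
1. Inner try raises AttributeError; inner `except AttributeError as e` catches it.
2. `raise RuntimeError(...) from e` raises RuntimeError (AttributeError is attached as __cause__, but only RuntimeError is active).
3. Outer `except RuntimeError` matches → out = 46.
4. `except AttributeError` is not reached.
Result: 46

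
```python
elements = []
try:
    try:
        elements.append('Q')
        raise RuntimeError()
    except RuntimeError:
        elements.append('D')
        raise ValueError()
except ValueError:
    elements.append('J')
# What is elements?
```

Step-by-step execution trace:
1. Inner try: `elements.append('Q')` → elements = ['Q'].
2. `raise RuntimeError()` raises RuntimeError.
3. Inner `except RuntimeError` matches → `elements.append('D')` → elements = ['Q', 'D'].
4. `raise ValueError()` raises ValueError; propagates to outer try.
5. Outer `except ValueError` matches → `elements.append('J')` → elements = ['Q', 'D', 'J'].
Result: ['Q', 'D', 'J']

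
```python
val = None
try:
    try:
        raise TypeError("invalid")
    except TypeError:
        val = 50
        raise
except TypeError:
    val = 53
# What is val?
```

Step-by-step execution trace:
1. Inner try: `raise TypeError("invalid")` raises TypeError.
2. Inner `except TypeError` matches → val = 50.
3. bare `raise` re-raises the same TypeError.
4. Outer `except TypeError` matches → val = 53.
Result: 53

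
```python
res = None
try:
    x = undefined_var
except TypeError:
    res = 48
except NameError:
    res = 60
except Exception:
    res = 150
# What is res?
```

Step-by-step execution trace:
1. `x = undefined_var` raises NameError.
2. `except TypeError` does not match NameError; skipped.
3. `except NameError` matches → res = 60.
4. Remaining except clauses are skipped.
Result: 60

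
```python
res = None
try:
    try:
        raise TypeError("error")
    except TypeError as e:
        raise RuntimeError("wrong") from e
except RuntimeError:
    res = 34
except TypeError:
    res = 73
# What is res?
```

Step-by-step execution trace:
1. Inner try raises TypeError; inner `except TypeError as e` catches it.
2. `raise RuntimeError(...) from e` raises RuntimeError (TypeError is attached as __cause__, but only RuntimeError is active).
3. Outer `except RuntimeError` matches → res = 34.
4. `except TypeError` is not reached.
Result: 34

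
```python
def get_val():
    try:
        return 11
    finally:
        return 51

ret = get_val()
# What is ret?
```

Step-by-step execution trace:
1. `get_val()` enters try: `return 11` sets pending return value 11.
2. Before returning, `finally: return 51` runs and overrides the pending return.
3. get_val() returns 51 → ret = 51.
Result: 51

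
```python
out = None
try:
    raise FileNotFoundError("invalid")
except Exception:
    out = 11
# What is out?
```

Step-by-step execution trace:
1. `raise FileNotFoundError(...)` raises FileNotFoundError.
2. `except Exception` matches (FileNotFoundError is a subclass of Exception) → out = 11.
Result: 11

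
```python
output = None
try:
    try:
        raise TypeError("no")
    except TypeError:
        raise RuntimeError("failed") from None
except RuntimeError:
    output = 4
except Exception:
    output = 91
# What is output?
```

Step-by-step execution trace:
1. Inner try raises TypeError; inner `except TypeError` catches it.
2. `raise RuntimeError(...) from None` raises RuntimeError (from None suppresses __context__, but the active exception is still RuntimeError).
3. Outer `except RuntimeError` matches → output = 4.
4. `except Exception` is not reached.
Result: 4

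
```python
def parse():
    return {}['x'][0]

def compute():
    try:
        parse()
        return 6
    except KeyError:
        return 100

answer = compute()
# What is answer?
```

Step-by-step execution trace:
1. `compute()` calls `parse()`.
2. `parse()` evaluates `{}['x'][0]`, which raises KeyError; it propagates to the caller.
3. `return 6` is not reached.
4. `except KeyError` in compute matches → returns 100.
5. answer = 100.
Result: 100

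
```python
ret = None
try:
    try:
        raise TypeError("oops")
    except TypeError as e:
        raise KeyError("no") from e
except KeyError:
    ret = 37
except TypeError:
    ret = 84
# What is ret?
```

Step-by-step execution trace:
1. Inner try raises TypeError; inner `except TypeError as e` catches it.
2. `raise KeyError(...) from e` raises KeyError (TypeError is attached as __cause__, but only KeyError is active).
3. Outer `except KeyError` matches → ret = 37.
4. `except TypeError` is not reached.
Result: 37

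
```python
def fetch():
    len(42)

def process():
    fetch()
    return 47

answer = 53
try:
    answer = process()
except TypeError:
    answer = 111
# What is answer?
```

Step-by-step execution trace:
1. answer starts at 53.
2. try: `process()` calls `fetch()`.
3. `fetch()` evaluates `len(42)`, which raises TypeError; it propagates through process (uncaught).
4. `return 47` in process is not reached; the assignment to answer does not complete.
5. `except TypeError` matches → answer = 111.
Result: 111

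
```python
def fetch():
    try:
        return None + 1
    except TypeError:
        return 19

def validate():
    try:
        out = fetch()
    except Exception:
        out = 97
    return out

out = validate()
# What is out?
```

Step-by-step execution trace:
1. `validate()` calls `fetch()`.
2. In fetch: `None + 1` raises TypeError; `except TypeError` catches it → returns 19.
3. In validate: `out = fetch()` → out = 19. No exception reaches validate.
4. `except Exception` is skipped; validate returns 19.
5. out = 19.
Result: 19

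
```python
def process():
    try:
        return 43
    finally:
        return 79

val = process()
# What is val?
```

Step-by-step execution trace:
1. `process()` enters try: `return 43` sets pending return value 43.
2. Before returning, `finally: return 79` runs and overrides the pending return.
3. process() returns 79 → val = 79.
Result: 79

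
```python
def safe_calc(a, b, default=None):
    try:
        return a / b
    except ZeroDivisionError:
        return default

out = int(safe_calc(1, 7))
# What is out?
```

Step-by-step execution trace:
1. `safe_calc(1, 7)` enters try: `return 1 / 7` → returns 0.14285714285714285. No exception raised.
2. `except ZeroDivisionError` is skipped.
3. `int(0.14285714285714285)` → 0 → out = 0.
Result: 0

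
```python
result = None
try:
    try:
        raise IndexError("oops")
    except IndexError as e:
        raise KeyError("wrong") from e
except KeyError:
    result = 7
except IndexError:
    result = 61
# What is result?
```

Step-by-step execution trace:
1. Inner try raises IndexError; inner `except IndexError as e` catches it.
2. `raise KeyError(...) from e` raises KeyError (IndexError is attached as __cause__, but only KeyError is active).
3. Outer `except KeyError` matches → result = 7.
4. `except IndexError` is not reached.
Result: 7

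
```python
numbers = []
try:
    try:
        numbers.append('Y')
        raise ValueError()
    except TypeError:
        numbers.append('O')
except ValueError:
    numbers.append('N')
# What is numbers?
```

Step-by-step execution trace:
1. Inner try: `numbers.append('Y')` → numbers = ['Y'].
2. `raise ValueError()` raises ValueError.
3. Inner `except TypeError` does not match ValueError; exception propagates to outer try.
4. Outer `except ValueError` matches → `numbers.append('N')` → numbers = ['Y', 'N'].
Result: ['Y', 'N']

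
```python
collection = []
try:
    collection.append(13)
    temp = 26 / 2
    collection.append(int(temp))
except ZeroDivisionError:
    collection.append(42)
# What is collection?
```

Step-by-step execution trace:
1. try: `collection.append(13)` → collection = [13].
2. `temp = 26 / 2` → temp = 13.0. No exception raised.
3. `collection.append(int(temp))` → collection = [13, 13].
4. `except ZeroDivisionError` is skipped (no exception was raised).
Result: [13, 13]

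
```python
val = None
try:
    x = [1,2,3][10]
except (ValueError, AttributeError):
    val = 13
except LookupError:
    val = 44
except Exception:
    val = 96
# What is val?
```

Step-by-step execution trace:
1. `x = [1,2,3][10]` raises IndexError.
2. `except (ValueError, AttributeError)` does not match IndexError; skipped.
3. `except LookupError` matches (IndexError is a subclass of LookupError) → val = 44.
4. `except Exception` is not reached.
Result: 44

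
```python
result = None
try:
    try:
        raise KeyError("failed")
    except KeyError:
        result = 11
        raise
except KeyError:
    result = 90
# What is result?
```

Step-by-step execution trace:
1. Inner try: `raise KeyError("failed")` raises KeyError.
2. Inner `except KeyError` matches → result = 11.
3. bare `raise` re-raises the same KeyError.
4. Outer `except KeyError` matches → result = 90.
Result: 90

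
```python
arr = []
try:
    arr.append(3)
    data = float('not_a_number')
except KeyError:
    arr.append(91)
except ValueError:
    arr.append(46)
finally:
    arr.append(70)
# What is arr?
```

Step-by-step execution trace:
1. try: `arr.append(3)` → arr = [3].
2. `data = float('not_a_number')` raises ValueError.
3. `except KeyError` does not match ValueError; skipped.
4. `except ValueError` matches → `arr.append(46)` → arr = [3, 46].
5. finally always runs: `arr.append(70)` → arr = [3, 46, 70].
Result: [3, 46, 70]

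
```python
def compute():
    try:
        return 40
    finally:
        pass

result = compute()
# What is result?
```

Step-by-step execution trace:
1. `compute()` enters try: `return 40` sets pending return value 40.
2. Before returning, `finally: pass` runs (no effect).
3. compute() returns 40 → result = 40.
Result: 40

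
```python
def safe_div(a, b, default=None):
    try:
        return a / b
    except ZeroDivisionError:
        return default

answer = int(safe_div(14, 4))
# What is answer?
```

Step-by-step execution trace:
1. `safe_div(14, 4)` enters try: `return 14 / 4` → returns 3.5. No exception raised.
2. `except ZeroDivisionError` is skipped.
3. `int(3.5)` → 3 → answer = 3.
Result: 3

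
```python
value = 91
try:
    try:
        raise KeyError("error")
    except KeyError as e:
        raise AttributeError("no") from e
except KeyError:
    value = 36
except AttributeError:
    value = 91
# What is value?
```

Step-by-step execution trace:
1. Inner try raises KeyError; inner `except KeyError as e` catches it.
2. `raise AttributeError(...) from e` raises AttributeError (KeyError is attached as __cause__, but only AttributeError is active).
3. Outer `except KeyError` does not match AttributeError; skipped.
4. Outer `except AttributeError` matches → value = 91.
Result: 91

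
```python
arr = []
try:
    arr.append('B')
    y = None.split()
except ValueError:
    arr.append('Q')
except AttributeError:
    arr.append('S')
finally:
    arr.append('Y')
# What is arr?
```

Step-by-step execution trace:
1. try: `arr.append('B')` → arr = ['B'].
2. `y = None.split()` raises AttributeError.
3. `except ValueError` does not match AttributeError; skipped.
4. `except AttributeError` matches → `arr.append('S')` → arr = ['B', 'S'].
5. finally always runs: `arr.append('Y')` → arr = ['B', 'S', 'Y'].
Result: ['B', 'S', 'Y']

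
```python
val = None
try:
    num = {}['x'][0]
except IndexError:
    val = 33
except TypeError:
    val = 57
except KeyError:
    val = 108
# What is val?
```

Step-by-step execution trace:
1. `num = {}['x'][0]` raises KeyError.
2. `except IndexError` does not match KeyError; skipped.
3. `except TypeError` does not match KeyError; skipped.
4. `except KeyError` matches → val = 108.
Result: 108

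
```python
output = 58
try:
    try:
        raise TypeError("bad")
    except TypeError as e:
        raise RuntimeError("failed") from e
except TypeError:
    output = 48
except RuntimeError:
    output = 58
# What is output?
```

Step-by-step execution trace:
1. Inner try raises TypeError; inner `except TypeError as e` catches it.
2. `raise RuntimeError(...) from e` raises RuntimeError (TypeError is attached as __cause__, but only RuntimeError is active).
3. Outer `except TypeError` does not match RuntimeError; skipped.
4. Outer `except RuntimeError` matches → output = 58.
Result: 58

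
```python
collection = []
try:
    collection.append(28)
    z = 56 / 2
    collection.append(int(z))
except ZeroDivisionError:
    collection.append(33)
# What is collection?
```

Step-by-step execution trace:
1. try: `collection.append(28)` → collection = [28].
2. `z = 56 / 2` → z = 28.0. No exception raised.
3. `collection.append(int(z))` → collection = [28, 28].
4. `except ZeroDivisionError` is skipped (no exception was raised).
Result: [28, 28]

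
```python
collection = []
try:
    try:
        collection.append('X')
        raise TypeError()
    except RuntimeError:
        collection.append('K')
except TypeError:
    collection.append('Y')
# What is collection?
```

Step-by-step execution trace:
1. Inner try: `collection.append('X')` → collection = ['X'].
2. `raise TypeError()` raises TypeError.
3. Inner `except RuntimeError` does not match TypeError; exception propagates to outer try.
4. Outer `except TypeError` matches → `collection.append('Y')` → collection = ['X', 'Y'].
Result: ['X', 'Y']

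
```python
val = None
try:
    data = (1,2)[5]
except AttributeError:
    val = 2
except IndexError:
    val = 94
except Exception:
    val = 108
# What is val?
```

Step-by-step execution trace:
1. `data = (1,2)[5]` raises IndexError.
2. `except AttributeError` does not match IndexError; skipped.
3. `except IndexError` matches → val = 94.
4. Remaining except clauses are skipped.
Result: 94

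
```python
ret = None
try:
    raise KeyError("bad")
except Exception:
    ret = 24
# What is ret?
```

Step-by-step execution trace:
1. `raise KeyError(...)` raises KeyError.
2. `except Exception` matches (KeyError is a subclass of Exception) → ret = 24.
Result: 24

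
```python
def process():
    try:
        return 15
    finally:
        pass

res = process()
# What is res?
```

Step-by-step execution trace:
1. `process()` enters try: `return 15` sets pending return value 15.
2. Before returning, `finally: pass` runs (no effect).
3. process() returns 15 → res = 15.
Result: 15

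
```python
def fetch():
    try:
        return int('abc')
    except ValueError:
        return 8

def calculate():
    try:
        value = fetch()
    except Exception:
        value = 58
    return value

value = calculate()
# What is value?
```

Step-by-step execution trace:
1. `calculate()` calls `fetch()`.
2. In fetch: `int('abc')` raises ValueError; `except ValueError` catches it → returns 8.
3. In calculate: `value = fetch()` → value = 8. No exception reaches calculate.
4. `except Exception` is skipped; calculate returns 8.
5. value = 8.
Result: 8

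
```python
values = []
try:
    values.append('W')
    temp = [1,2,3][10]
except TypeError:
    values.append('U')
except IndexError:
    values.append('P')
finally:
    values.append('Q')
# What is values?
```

Step-by-step execution trace:
1. try: `values.append('W')` → values = ['W'].
2. `temp = [1,2,3][10]` raises IndexError.
3. `except TypeError` does not match IndexError; skipped.
4. `except IndexError` matches → `values.append('P')` → values = ['W', 'P'].
5. finally always runs: `values.append('Q')` → values = ['W', 'P', 'Q'].
Result: ['W', 'P', 'Q']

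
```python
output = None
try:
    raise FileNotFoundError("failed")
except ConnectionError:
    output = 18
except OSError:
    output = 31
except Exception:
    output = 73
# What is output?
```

Step-by-step execution trace:
1. `raise FileNotFoundError(...)` raises FileNotFoundError.
2. `except ConnectionError` does not match (FileNotFoundError is not a subclass of ConnectionError); skipped.
3. `except OSError` matches (FileNotFoundError is a subclass of OSError) → output = 31.
4. `except Exception` is not reached.
Result: 31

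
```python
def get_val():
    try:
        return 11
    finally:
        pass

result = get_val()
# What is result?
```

Step-by-step execution trace:
1. `get_val()` enters try: `return 11` sets pending return value 11.
2. Before returning, `finally: pass` runs (no effect).
3. get_val() returns 11 → result = 11.
Result: 11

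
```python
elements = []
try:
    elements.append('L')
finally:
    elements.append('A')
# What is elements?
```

Step-by-step execution trace:
1. try: `elements.append('L')` → elements = ['L'].
2. The try body completes without raising.
3. finally always runs: `elements.append('A')` → elements = ['L', 'A'].
Result: ['L', 'A']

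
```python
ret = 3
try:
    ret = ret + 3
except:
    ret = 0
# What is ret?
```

Step-by-step execution trace:
1. ret starts at 3.
2. try: `ret = ret + 3` → ret = 6. No exception raised.
3. `except` is skipped.
Result: 6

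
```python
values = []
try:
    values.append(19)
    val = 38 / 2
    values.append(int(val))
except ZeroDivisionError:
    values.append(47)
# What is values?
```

Step-by-step execution trace:
1. try: `values.append(19)` → values = [19].
2. `val = 38 / 2` → val = 19.0. No exception raised.
3. `values.append(int(val))` → values = [19, 19].
4. `except ZeroDivisionError` is skipped (no exception was raised).
Result: [19, 19]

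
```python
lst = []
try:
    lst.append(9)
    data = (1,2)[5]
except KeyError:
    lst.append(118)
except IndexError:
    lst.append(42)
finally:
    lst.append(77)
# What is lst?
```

Step-by-step execution trace:
1. try: `lst.append(9)` → lst = [9].
2. `data = (1,2)[5]` raises IndexError.
3. `except KeyError` does not match IndexError; skipped.
4. `except IndexError` matches → `lst.append(42)` → lst = [9, 42].
5. finally always runs: `lst.append(77)` → lst = [9, 42, 77].
Result: [9, 42, 77]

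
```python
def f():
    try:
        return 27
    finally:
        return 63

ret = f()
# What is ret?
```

Step-by-step execution trace:
1. `f()` enters try: `return 27` sets pending return value 27.
2. Before returning, `finally: return 63` runs and overrides the pending return.
3. f() returns 63 → ret = 63.
Result: 63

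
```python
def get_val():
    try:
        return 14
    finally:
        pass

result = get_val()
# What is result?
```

Step-by-step execution trace:
1. `get_val()` enters try: `return 14` sets pending return value 14.
2. Before returning, `finally: pass` runs (no effect).
3. get_val() returns 14 → result = 14.
Result: 14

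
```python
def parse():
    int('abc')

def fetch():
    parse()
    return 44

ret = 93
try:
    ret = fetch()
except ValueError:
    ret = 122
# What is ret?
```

Step-by-step execution trace:
1. ret starts at 93.
2. try: `fetch()` calls `parse()`.
3. `parse()` evaluates `int('abc')`, which raises ValueError; it propagates through fetch (uncaught).
4. `return 44` in fetch is not reached; the assignment to ret does not complete.
5. `except ValueError` matches → ret = 122.
Result: 122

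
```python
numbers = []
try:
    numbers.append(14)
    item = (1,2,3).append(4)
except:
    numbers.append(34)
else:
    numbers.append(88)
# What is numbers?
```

Step-by-step execution trace:
1. try: `numbers.append(14)` → numbers = [14].
2. `item = (1,2,3).append(4)` raises AttributeError.
3. bare `except` matches → `numbers.append(34)` → numbers = [14, 34].
4. `else` is skipped (an exception was raised).
Result: [14, 34]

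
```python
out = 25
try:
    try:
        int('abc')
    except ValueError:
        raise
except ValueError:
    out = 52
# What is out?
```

Step-by-step execution trace:
1. Inner try: `int('abc')` raises ValueError.
2. Inner `except ValueError` matches; bare `raise` re-raises the same ValueError.
3. Outer `except ValueError` matches → out = 52.
Result: 52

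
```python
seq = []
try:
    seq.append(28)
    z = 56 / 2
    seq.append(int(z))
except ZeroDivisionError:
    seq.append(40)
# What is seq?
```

Step-by-step execution trace:
1. try: `seq.append(28)` → seq = [28].
2. `z = 56 / 2` → z = 28.0. No exception raised.
3. `seq.append(int(z))` → seq = [28, 28].
4. `except ZeroDivisionError` is skipped (no exception was raised).
Result: [28, 28]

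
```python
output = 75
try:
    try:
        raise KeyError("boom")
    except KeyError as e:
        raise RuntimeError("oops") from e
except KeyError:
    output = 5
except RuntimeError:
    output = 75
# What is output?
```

Step-by-step execution trace:
1. Inner try raises KeyError; inner `except KeyError as e` catches it.
2. `raise RuntimeError(...) from e` raises RuntimeError (KeyError is attached as __cause__, but only RuntimeError is active).
3. Outer `except KeyError` does not match RuntimeError; skipped.
4. Outer `except RuntimeError` matches → output = 75.
Result: 75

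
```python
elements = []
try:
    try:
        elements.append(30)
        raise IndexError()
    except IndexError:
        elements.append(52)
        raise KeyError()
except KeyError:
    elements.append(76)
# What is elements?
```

Step-by-step execution trace:
1. Inner try: `elements.append(30)` → elements = [30].
2. `raise IndexError()` raises IndexError.
3. Inner `except IndexError` matches → `elements.append(52)` → elements = [30, 52].
4. `raise KeyError()` raises KeyError; propagates to outer try.
5. Outer `except KeyError` matches → `elements.append(76)` → elements = [30, 52, 76].
Result: [30, 52, 76]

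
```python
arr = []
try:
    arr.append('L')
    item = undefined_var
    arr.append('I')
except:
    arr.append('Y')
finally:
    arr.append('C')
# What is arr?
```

Step-by-step execution trace:
1. try: `arr.append('L')` → arr = ['L'].
2. `item = undefined_var` raises NameError; `arr.append('I')` is not reached.
3. bare `except` matches → `arr.append('Y')` → arr = ['L', 'Y'].
4. finally always runs: `arr.append('C')` → arr = ['L', 'Y', 'C'].
Result: ['L', 'Y', 'C']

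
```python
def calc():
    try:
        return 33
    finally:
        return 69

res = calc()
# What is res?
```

Step-by-step execution trace:
1. `calc()` enters try: `return 33` sets pending return value 33.
2. Before returning, `finally: return 69` runs and overrides the pending return.
3. calc() returns 69 → res = 69.
Result: 69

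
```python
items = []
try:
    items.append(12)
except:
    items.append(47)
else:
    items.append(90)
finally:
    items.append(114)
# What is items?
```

Step-by-step execution trace:
1. try: `items.append(12)` → items = [12]. No exception raised.
2. `except` is skipped.
3. `else` runs: `items.append(90)` → items = [12, 90].
4. `finally` always runs: `items.append(114)` → items = [12, 90, 114].
Result: [12, 90, 114]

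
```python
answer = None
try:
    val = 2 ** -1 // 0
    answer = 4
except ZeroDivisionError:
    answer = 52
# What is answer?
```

Step-by-step execution trace:
1. `val = 2 ** -1 // 0` raises ZeroDivisionError.
2. `answer = 4` is not reached.
3. `except ZeroDivisionError` matches → answer = 52.
Result: 52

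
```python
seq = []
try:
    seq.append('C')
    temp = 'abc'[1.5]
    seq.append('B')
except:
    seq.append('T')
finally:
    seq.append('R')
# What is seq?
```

Step-by-step execution trace:
1. try: `seq.append('C')` → seq = ['C'].
2. `temp = 'abc'[1.5]` raises TypeError; `seq.append('B')` is not reached.
3. bare `except` matches → `seq.append('T')` → seq = ['C', 'T'].
4. finally always runs: `seq.append('R')` → seq = ['C', 'T', 'R'].
Result: ['C', 'T', 'R']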